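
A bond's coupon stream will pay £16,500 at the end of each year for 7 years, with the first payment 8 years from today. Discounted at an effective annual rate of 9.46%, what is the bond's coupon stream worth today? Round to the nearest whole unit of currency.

£43,435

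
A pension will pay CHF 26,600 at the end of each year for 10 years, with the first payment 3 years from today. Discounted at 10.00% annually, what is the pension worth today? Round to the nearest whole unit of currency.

CHF 135,079

PV at t=2 (ordinary 10-year annuity): 26600 × a(10|0.1) = 26600 × 6.144567 = 163,445.4850
PV₀ = 163,445.4850 / (1+0.1)^2 = 163,445.4850 / 1.210000 = 135,078.9132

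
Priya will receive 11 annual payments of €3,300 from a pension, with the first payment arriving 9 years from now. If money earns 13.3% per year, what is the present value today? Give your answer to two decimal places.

PV at t=8 (ordinary 11-year annuity): 3300 × a(11|0.133) = 3300 × 5.615006 = 18,529.5186
PV₀ = 18,529.5186 / (1+0.133)^8 = 18,529.5186 / 2.715434 = 6,823.7775

€6,823.78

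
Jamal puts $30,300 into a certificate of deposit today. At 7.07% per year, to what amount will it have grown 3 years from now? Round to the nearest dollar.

$37,192

FV = PV·(1+i)^n = 30,300 × 1.227449 = 37,191.7006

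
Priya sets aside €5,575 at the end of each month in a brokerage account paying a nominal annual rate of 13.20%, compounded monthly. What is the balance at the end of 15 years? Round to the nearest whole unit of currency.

€3,124,466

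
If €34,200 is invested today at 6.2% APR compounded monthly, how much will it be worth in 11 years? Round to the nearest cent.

With 12 periods per year: i = 0.00516667, n = 132.
34,200 × (1+0.00516667)^132 = 34,200 × 1.974360 = 67,523.1064

€67,523.11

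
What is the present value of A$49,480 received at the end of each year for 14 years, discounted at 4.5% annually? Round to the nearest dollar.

Annuity factor a(14|0.045) = 10.222825; PV = 49480 × 10.222825 = 505,825.3951

A$505,825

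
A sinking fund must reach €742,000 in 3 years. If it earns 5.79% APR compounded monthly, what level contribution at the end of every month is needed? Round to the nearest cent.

With 12 periods per year: i = 0.004825, n = 36.
FV-annuity factor = 39.212800; PMT = 742000 / 39.212800 = 18,922.3927

€18,922.39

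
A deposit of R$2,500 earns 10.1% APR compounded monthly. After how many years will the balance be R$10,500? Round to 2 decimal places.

Periodic rate i = 0.101/12 = 0.00841667.
n = ln(10500/2500) / ln(1+0.00841667) = ln(4.20000) / 0.008381 = 171.2216 months
= 171.2216/12 years

14.27 years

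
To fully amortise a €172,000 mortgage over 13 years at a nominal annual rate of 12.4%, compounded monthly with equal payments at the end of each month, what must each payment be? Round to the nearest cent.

With 12 periods per year: i = 0.0103333, n = 156.
PMT = 172000 / ( [1 − (1+0.0103333)^(−156)] / 0.0103333 ) = 172000 / 77.308529 = 2,224.8515

€2,224.85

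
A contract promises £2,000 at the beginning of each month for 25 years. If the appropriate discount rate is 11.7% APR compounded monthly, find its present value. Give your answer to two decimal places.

Periodic rate i = 0.117/12 = 0.00975; n = 25 × 12 = 300 periods.
PV = 2000 × [1 − (1+0.00975)^(−300)] / 0.00975 × (1+i) = 2000 × 97.927068 = 195,854.1361
(Beginning-of-period payments → annuity-due factor ×(1+i).)

£195,854.14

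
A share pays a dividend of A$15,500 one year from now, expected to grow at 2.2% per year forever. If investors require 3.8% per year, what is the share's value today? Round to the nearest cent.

A$968,750.00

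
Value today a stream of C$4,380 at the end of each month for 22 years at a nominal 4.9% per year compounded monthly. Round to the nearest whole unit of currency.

C$706,854

i = 0.049/12 = 0.00408333 per month; n = 22·12 = 264.
Annuity factor a(264|0.00408333) = 161.382097; PV = 4380 × 161.382097 = 706,853.5870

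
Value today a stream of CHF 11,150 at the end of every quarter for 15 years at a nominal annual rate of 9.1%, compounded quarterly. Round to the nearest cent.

With 4 periods per year: i = 0.02275, n = 60.
PV = 11150 × [1 − (1+0.02275)^(−60)] / 0.02275 = 11150 × 32.557502 = 363,016.1454

CHF 363,016.15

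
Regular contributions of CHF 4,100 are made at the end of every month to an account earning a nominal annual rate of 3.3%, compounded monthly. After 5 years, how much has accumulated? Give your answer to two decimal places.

CHF 267,060.68

Periodic rate i = 0.033/12 = 0.00275; n = 5 × 12 = 60 periods.
Accumulation factor s(60|0.00275) = 65.136750; FV = 4100 × 65.136750 = 267,060.6768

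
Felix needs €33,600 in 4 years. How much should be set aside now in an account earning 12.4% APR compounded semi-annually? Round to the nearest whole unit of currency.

With 2 periods per year: i = 0.062, n = 8.
Discount factor = (1+0.062)^(−8) = 0.618022; PV = 33,600 × 0.618022 = 20,765.5359

€20,766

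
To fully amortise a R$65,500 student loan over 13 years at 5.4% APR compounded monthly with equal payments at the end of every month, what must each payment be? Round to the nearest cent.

i = 0.054/12 = 0.0045 per month; n = 13·12 = 156.
PMT = 65500 / ( [1 − (1+0.0045)^(−156)] / 0.0045 ) = 65500 / 111.916847 = 585.2559

R$585.26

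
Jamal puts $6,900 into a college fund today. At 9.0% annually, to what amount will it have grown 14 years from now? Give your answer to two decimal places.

$23,057.92

FV = 6,900 × (1 + 0.09)^14 = 23,057.9165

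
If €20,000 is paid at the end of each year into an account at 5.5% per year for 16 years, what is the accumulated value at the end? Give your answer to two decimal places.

Accumulation factor s(16|0.055) = 24.641140; FV = 20000 × 24.641140 = 492,822.7997

€492,822.80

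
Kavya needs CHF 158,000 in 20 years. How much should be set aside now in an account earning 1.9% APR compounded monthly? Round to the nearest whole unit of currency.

With 12 periods per year: i = 0.00158333, n = 240.
Discount factor = (1+0.00158333)^(−240) = 0.684067; PV = 158,000 × 0.684067 = 108,082.5783

CHF 108,083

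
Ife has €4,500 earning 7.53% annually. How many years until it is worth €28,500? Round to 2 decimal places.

25.42 years

(1+i)^n = 28500/4500 = 6.33333, so n = ln 6.33333 / ln 1.0753 = 25.4247 years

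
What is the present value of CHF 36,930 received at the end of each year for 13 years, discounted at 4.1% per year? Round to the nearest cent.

CHF 366,492.24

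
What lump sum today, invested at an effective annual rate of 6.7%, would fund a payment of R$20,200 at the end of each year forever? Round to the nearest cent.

PV = PMT / i = 20200 / 0.067 = 301,492.5373

R$301,492.54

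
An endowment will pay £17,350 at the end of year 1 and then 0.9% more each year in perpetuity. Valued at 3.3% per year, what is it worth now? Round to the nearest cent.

PV = D₁/(r − g) = 17350/(0.033 − 0.009) = 722,916.6667

£722,916.67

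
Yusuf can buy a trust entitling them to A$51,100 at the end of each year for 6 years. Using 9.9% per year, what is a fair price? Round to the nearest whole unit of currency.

A$223,208

Annuity factor a(6|0.099) = 4.368054; PV = 51100 × 4.368054 = 223,207.5361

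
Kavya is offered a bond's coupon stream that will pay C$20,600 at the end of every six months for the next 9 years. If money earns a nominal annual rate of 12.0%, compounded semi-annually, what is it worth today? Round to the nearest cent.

C$223,048.63

i = 0.12/2 = 0.06 per half-year; n = 9·2 = 18.
PV = 20600 × [1 − (1+0.06)^(−18)] / 0.06 = 20600 × 10.827603 = 223,048.6317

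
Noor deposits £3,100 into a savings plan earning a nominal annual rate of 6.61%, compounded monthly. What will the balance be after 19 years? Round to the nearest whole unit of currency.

£10,847

i = 0.0661/12 = 0.00550833 per month; n = 19·12 = 228.
FV = PV·(1+i)^n = 3,100 × 3.498918 = 10,846.6449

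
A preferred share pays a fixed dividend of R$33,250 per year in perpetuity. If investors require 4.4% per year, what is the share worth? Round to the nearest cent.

PV = C/r = 33250/0.044 = 755,681.8182

R$755,681.82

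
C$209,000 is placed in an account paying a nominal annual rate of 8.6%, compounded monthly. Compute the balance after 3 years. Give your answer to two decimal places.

i = 0.086/12 = 0.00716667 per month; n = 3·12 = 36.
FV = PV·(1+i)^n = 209,000 × 1.293148 = 270,268.0233

C$270,268.02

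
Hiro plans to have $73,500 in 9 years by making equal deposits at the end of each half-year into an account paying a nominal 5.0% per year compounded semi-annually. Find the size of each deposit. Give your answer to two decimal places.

$3,283.25

With 2 periods per year: i = 0.025, n = 18.
FV-annuity factor = 22.386349; PMT = 73500 / 22.386349 = 3,283.2509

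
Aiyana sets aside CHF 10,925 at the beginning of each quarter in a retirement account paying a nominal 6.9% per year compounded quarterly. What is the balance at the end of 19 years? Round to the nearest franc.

CHF 1,719,294

Periodic rate i = 0.069/4 = 0.01725; n = 19 × 4 = 76 periods.
FV = PMT · [(1+i)^n − 1] / i × (1+i) = 10925 · 157.372404 = 1,719,293.5095
(annuity-due: payments at period start, so ×(1+i).)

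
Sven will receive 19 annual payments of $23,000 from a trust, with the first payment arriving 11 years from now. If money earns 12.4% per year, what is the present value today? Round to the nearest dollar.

$51,376

Value one period before first payment (t=10): 23000 × [1 − (1+0.124)^(−19)] / 0.124 = 23000 × 7.189495 = 165,358.3914
PV₀ = 165,358.3914 / (1+0.124)^10 = 165,358.3914 / 3.218571 = 51,376.3358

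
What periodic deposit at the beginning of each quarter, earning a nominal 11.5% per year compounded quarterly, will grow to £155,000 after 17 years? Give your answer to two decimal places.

With 4 periods per year: i = 0.02875, n = 68.
FV-annuity factor × (1+i) = 210.107851; PMT = 155000 / 210.107851 = 737.7164

£737.72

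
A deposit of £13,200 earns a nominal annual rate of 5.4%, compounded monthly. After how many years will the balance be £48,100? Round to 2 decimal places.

Periodic rate i = 0.054/12 = 0.0045.
n = ln(48100/13200) / ln(1+0.0045) = ln(3.64394) / 0.004490 = 287.9939 months
= 287.9939/12 years

24.00 years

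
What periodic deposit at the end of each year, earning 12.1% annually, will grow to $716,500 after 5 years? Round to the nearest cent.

$112,560.21

PMT = 716500 / ( [(1+0.121)^5 − 1] / 0.121 ) = 716500 / 6.365482 = 112,560.2086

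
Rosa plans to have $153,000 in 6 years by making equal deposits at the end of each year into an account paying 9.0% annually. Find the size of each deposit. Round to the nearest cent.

$20,336.73

PMT = 153000 / ( [(1+0.09)^6 − 1] / 0.09 ) = 153000 / 7.523335 = 20,336.7268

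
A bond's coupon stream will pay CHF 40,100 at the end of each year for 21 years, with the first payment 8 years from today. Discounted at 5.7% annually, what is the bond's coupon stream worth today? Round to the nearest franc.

Value one period before first payment (t=7): 40100 × [1 − (1+0.057)^(−21)] / 0.057 = 40100 × 12.066763 = 483,877.1931
PV₀ = 483,877.1931 / (1+0.057)^7 = 483,877.1931 / 1.474093 = 328,254.1622

CHF 328,254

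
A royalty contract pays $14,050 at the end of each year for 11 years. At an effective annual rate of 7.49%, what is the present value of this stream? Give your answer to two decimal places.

$102,832.25

Annuity factor a(11|0.0749) = 7.319022; PV = 14050 × 7.319022 = 102,832.2527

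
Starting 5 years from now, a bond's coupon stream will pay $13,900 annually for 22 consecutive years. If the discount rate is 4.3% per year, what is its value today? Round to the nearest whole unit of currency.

$164,973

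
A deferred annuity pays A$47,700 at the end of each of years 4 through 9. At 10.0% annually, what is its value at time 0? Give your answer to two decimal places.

Value one period before first payment (t=3): 47700 × [1 − (1+0.1)^(−6)] / 0.1 = 47700 × 4.355261 = 207,745.9354
PV₀ = 207,745.9354 / (1+0.1)^3 = 207,745.9354 / 1.331000 = 156,082.5961

A$156,082.60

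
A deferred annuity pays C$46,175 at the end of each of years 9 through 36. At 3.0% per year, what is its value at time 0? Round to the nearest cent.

Value one period before first payment (t=8): 46175 × [1 − (1+0.03)^(−28)] / 0.03 = 46175 × 18.764108 = 866,432.6974
PV₀ = 866,432.6974 / (1+0.03)^8 = 866,432.6974 / 1.266770 = 683,969.9722

C$683,969.97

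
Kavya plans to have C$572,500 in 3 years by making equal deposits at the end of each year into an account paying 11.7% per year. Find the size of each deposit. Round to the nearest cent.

C$170,149.46

PMT = 572500 / ( [(1+0.117)^3 − 1] / 0.117 ) = 572500 / 3.364689 = 170,149.4551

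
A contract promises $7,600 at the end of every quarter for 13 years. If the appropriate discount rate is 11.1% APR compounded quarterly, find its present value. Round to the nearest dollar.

With 4 periods per year: i = 0.02775, n = 52.
PV = 7600 × [1 − (1+0.02775)^(−52)] / 0.02775 = 7600 × 27.354676 = 207,895.5374

$207,896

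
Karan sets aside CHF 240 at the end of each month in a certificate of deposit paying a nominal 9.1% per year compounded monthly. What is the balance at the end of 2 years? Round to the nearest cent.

CHF 6,291.40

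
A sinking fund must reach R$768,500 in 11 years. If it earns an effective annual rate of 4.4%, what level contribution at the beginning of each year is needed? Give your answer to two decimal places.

R$53,460.08

PMT = 768500 / ( [(1+0.044)^11 − 1] / 0.044 × (1+i) ) = 768500 / 14.375213 = 53,460.0779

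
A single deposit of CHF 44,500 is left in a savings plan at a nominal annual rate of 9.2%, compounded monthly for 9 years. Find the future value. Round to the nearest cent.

With 12 periods per year: i = 0.00766667, n = 108.
FV = PV·(1+i)^n = 44,500 × 2.281521 = 101,527.6646

CHF 101,527.66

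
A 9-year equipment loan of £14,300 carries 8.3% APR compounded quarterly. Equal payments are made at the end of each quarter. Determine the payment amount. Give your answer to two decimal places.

Periodic rate i = 0.083/4 = 0.02075; n = 9 × 4 = 36 periods.
Annuity-PV factor = 25.184504; PMT = 14300 / 25.184504 = 567.8095

£567.81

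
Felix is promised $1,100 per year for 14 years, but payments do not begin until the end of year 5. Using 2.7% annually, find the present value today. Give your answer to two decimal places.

PV at t=4 (ordinary 14-year annuity): 1100 × a(14|0.027) = 1100 × 11.530587 = 12,683.6452
Discount back 4 years: 12,683.6452 × (1+0.027)^(−4) = 12,683.6452 × 0.898914 = 11,401.5084

$11,401.51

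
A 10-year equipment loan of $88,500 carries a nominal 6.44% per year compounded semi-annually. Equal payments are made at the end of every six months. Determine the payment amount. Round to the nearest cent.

$6,070.24

With 2 periods per year: i = 0.0322, n = 20.
Annuity-PV factor = 14.579322; PMT = 88500 / 14.579322 = 6,070.2411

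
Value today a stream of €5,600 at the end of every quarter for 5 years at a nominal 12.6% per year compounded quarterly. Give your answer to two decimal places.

i = 0.126/4 = 0.0315 per quarter; n = 5·4 = 20.
Annuity factor a(20|0.0315) = 14.673230; PV = 5600 × 14.673230 = 82,170.0874

€82,170.09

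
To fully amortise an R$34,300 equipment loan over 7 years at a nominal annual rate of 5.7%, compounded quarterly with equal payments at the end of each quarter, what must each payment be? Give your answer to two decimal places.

With 4 periods per year: i = 0.01425, n = 28.
PMT = 34300 / ( [1 − (1+0.01425)^(−28)] / 0.01425 ) = 34300 / 22.955581 = 1,494.1900

R$1,494.19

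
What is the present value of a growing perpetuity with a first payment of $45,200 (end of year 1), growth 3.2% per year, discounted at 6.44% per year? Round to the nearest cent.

$1,395,061.73

PV = PMT / (i − g) = 45200 / (0.0644 − 0.032) = 45200 / 0.032400 = 1,395,061.7284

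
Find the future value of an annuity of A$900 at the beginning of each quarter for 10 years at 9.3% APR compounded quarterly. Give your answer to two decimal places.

A$59,718.26

With 4 periods per year: i = 0.02325, n = 40.
FV = PMT · [(1+i)^n − 1] / i × (1+i) = 900 · 66.353628 = 59,718.2648
(annuity-due: payments at period start, so ×(1+i).)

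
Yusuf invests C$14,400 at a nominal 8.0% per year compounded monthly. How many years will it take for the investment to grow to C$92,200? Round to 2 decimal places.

Periodic rate i = 0.08/12 = 0.00666667.
n = ln(92200/14400) / ln(1+0.00666667) = ln(6.40278) / 0.006645 = 279.4371 months
= 279.4371/12 years

23.29 years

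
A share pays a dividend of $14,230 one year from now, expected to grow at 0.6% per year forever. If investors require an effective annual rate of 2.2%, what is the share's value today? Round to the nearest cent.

$889,375.00

PV = D₁/(r − g) = 14230/(0.022 − 0.006) = 889,375.0000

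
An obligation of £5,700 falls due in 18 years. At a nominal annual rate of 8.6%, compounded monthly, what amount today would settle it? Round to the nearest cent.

Periodic rate i = 0.086/12 = 0.00716667; n = 18 × 12 = 216 periods.
PV = FV·(1+i)^(−n) = 5,700 × 0.213850 = 1,218.9463

£1,218.95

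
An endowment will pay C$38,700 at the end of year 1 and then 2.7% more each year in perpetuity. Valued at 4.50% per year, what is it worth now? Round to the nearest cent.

C$2,150,000.00

PV = D₁/(r − g) = 38700/(0.045 − 0.027) = 2,150,000.0000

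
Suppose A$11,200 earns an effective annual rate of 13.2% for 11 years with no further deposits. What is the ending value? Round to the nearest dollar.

A$43,806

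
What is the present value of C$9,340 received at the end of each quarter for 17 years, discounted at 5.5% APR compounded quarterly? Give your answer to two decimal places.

Periodic rate i = 0.055/4 = 0.01375; n = 17 × 4 = 68 periods.
PV = PMT · [1 − (1+i)^(−n)] / i = 9340 · 43.993124 = 410,895.7809

C$410,895.78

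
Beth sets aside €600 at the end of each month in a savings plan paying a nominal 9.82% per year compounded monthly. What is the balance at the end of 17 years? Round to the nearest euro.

i = 0.0982/12 = 0.00818333 per month; n = 17·12 = 204.
FV = PMT · [(1+i)^n − 1] / i = 600 · 522.163337 = 313,298.0022

€313,298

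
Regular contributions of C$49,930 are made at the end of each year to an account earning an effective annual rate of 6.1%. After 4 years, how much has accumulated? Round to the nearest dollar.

C$218,749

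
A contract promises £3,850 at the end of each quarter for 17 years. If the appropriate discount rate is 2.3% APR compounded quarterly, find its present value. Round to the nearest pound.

£216,177

i = 0.023/4 = 0.00575 per quarter; n = 17·4 = 68.
Annuity factor a(68|0.00575) = 56.149911; PV = 3850 × 56.149911 = 216,177.1558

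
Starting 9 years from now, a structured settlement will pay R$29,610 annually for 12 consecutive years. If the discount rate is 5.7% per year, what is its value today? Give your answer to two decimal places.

Value one period before first payment (t=8): 29610 × [1 − (1+0.057)^(−12)] / 0.057 = 29610 × 8.523470 = 252,379.9475
Discount back 8 years: 252,379.9475 × (1+0.057)^(−8) = 252,379.9475 × 0.641801 = 161,977.5953

R$161,977.60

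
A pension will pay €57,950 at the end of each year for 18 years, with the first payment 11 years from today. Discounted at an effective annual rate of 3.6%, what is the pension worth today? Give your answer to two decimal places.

PV at t=10 (ordinary 18-year annuity): 57950 × a(18|0.036) = 57950 × 13.081008 = 758,044.3925
PV₀ = 758,044.3925 / (1+0.036)^10 = 758,044.3925 / 1.424287 = 532,227.2239

€532,227.22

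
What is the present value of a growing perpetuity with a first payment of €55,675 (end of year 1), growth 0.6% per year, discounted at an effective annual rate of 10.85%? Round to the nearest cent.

€543,170.73

PV = D₁/(r − g) = 55675/(0.1085 − 0.006) = 543,170.7317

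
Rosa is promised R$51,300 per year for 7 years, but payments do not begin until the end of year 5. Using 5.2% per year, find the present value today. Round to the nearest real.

Value one period before first payment (t=4): 51300 × [1 − (1+0.052)^(−7)] / 0.052 = 51300 × 5.744666 = 294,701.3691
PV₀ = 294,701.3691 / (1+0.052)^4 = 294,701.3691 / 1.224794 = 240,613.0588

R$240,613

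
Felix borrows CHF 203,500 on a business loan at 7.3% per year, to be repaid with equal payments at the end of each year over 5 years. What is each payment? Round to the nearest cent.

CHF 50,031.08

Annuity-PV factor = 4.067472; PMT = 203500 / 4.067472 = 50,031.0803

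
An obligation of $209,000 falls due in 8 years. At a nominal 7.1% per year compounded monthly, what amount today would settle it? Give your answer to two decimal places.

i = 0.071/12 = 0.00591667 per month; n = 8·12 = 96.
PV = FV·(1+i)^(−n) = 209,000 × 0.567607 = 118,629.8317

$118,629.83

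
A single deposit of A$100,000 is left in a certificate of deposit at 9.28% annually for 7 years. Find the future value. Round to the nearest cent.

A$186,116.47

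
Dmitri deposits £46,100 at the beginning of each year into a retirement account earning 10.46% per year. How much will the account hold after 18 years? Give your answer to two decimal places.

£2,431,036.98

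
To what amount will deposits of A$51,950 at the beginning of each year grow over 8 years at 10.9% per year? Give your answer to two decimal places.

A$680,769.32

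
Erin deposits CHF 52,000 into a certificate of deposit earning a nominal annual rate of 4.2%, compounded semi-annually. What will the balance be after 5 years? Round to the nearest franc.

CHF 64,012

With 2 periods per year: i = 0.021, n = 10.
52,000 × (1+0.021)^10 = 52,000 × 1.230998 = 64,011.9068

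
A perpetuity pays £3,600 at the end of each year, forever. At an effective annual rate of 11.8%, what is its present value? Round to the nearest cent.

PV = PMT / i = 3600 / 0.118 = 30,508.4746

£30,508.47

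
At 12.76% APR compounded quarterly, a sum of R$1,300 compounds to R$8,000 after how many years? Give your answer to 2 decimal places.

Periodic rate i = 0.1276/4 = 0.0319.
n = ln(8000/1300) / ln(1+0.0319) = ln(6.15385) / 0.031402 = 57.8655 quarters
= 57.8655/4 years

14.47 years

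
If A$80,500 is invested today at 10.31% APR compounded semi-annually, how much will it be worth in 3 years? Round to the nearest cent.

A$108,836.72

Periodic rate i = 0.1031/2 = 0.05155; n = 3 × 2 = 6 periods.
FV = PV·(1+i)^n = 80,500 × 1.352009 = 108,836.7204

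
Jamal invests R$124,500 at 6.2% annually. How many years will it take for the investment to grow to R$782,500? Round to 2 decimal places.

30.56 years

(1+i)^n = 782500/124500 = 6.28514, so n = ln 6.28514 / ln 1.062 = 30.5581 years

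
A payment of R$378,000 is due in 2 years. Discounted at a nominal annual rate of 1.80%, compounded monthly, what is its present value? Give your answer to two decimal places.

R$364,643.87

i = 0.018/12 = 0.0015 per month; n = 2·12 = 24.
PV = FV·(1+i)^(−n) = 378,000 × 0.964666 = 364,643.8664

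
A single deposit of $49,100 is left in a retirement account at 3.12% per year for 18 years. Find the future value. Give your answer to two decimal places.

$85,359.87

FV = PV·(1+i)^n = 49,100 × 1.738490 = 85,359.8750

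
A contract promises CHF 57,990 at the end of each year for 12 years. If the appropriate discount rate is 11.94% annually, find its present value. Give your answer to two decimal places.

PV = PMT · [1 − (1+i)^(−n)] / i = 57990 · 6.211634 = 360,212.6523

CHF 360,212.65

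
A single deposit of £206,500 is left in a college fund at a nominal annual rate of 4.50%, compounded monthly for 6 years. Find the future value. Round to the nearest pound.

i = 0.045/12 = 0.00375 per month; n = 6·12 = 72.
FV = 206,500 × (1 + 0.00375)^72 = 270,371.0905

£270,371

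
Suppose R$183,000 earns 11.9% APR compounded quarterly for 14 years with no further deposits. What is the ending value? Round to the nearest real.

R$945,000

i = 0.119/4 = 0.02975 per quarter; n = 14·4 = 56.
FV = 183,000 × (1 + 0.02975)^56 = 945,000.2533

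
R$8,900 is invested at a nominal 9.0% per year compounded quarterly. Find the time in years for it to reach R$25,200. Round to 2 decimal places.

Periodic rate i = 0.09/4 = 0.0225.
(1+i)^n = 25200/8900 = 2.83146, so n = ln 2.83146 / ln 1.0225 = 46.7759 quarters
= 46.7759/4 years

11.69 years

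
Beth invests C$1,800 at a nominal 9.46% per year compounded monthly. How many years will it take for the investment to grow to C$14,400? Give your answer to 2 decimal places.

Periodic rate i = 0.0946/12 = 0.00788333.
(1+i)^n = 14400/1800 = 8.00000, so n = ln 8.00000 / ln 1.00788 = 264.8153 months
= 264.8153/12 years

22.07 years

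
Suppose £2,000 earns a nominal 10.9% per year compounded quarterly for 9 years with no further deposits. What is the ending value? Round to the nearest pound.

£5,265

i = 0.109/4 = 0.02725 per quarter; n = 9·4 = 36.
FV = 2,000 × (1 + 0.02725)^36 = 5,264.6729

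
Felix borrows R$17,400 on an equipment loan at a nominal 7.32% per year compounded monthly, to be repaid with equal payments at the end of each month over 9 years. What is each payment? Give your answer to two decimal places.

i = 0.0732/12 = 0.0061 per month; n = 9·12 = 108.
Annuity-PV factor = 78.933027; PMT = 17400 / 78.933027 = 220.4400

R$220.44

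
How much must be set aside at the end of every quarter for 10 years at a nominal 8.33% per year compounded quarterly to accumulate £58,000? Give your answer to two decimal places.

Periodic rate i = 0.0833/4 = 0.020825; n = 10 × 4 = 40 periods.
FV-annuity factor = 61.494097; PMT = 58000 / 61.494097 = 943.1800

£943.18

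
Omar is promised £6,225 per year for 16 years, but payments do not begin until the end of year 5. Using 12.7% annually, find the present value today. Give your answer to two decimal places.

£25,897.67

PV at t=4 (ordinary 16-year annuity): 6225 × a(16|0.127) = 6225 × 6.711460 = 41,778.8413
PV₀ = 41,778.8413 / (1+0.127)^4 = 41,778.8413 / 1.613228 = 25,897.6720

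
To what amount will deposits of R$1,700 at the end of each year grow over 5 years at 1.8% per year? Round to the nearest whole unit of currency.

R$8,812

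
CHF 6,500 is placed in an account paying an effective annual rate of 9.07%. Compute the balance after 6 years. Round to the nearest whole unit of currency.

CHF 10,943

FV = PV·(1+i)^n = 6,500 × 1.683573 = 10,943.2227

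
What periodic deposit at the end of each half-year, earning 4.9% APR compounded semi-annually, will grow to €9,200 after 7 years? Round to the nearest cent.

Periodic rate i = 0.049/2 = 0.0245; n = 7 × 2 = 14 periods.
PMT = 9200 / ( [(1+0.0245)^14 − 1] / 0.0245 ) = 9200 / 16.463460 = 558.8133

€558.81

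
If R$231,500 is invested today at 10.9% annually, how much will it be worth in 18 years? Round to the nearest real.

231,500 × (1+0.109)^18 = 231,500 × 6.438250 = 1,490,454.8550

R$1,490,455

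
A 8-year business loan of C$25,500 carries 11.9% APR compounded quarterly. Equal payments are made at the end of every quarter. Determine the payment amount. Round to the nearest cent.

Periodic rate i = 0.119/4 = 0.02975; n = 8 × 4 = 32 periods.
PMT = 25500 / ( [1 − (1+0.02975)^(−32)] / 0.02975 ) = 25500 / 20.458307 = 1,246.4374

C$1,246.44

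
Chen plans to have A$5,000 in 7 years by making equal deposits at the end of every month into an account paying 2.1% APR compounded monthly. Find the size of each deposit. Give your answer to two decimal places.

A$55.31

Periodic rate i = 0.021/12 = 0.00175; n = 7 × 12 = 84 periods.
PMT = 5000 / ( [(1+0.00175)^84 − 1] / 0.00175 ) = 5000 / 90.402945 = 55.3079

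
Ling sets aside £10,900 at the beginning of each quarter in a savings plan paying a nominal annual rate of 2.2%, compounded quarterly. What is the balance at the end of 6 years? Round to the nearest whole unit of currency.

£280,367

i = 0.022/4 = 0.0055 per quarter; n = 6·4 = 24.
Accumulation factor s(24|0.0055) × (1+i) = 25.721729; FV = 10900 × 25.721729 = 280,366.8479
Payments are at the start of each period, so multiply by (1+i).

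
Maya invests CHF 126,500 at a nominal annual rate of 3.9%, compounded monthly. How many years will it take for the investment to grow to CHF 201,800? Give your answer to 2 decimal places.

11.99 years

Periodic rate i = 0.039/12 = 0.00325.
n = ln(201800/126500) / ln(1+0.00325) = ln(1.59526) / 0.003245 = 143.9364 months
= 143.9364/12 years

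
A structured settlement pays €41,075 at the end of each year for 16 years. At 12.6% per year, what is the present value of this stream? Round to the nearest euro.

€277,173

PV = PMT · [1 − (1+i)^(−n)] / i = 41075 · 6.747964 = 277,172.6251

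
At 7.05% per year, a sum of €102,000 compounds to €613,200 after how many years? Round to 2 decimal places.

26.33 years

(1+i)^n = 613200/102000 = 6.01176, so n = ln 6.01176 / ln 1.0705 = 26.3295 years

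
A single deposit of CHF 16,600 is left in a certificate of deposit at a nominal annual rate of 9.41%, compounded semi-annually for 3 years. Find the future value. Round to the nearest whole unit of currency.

With 2 periods per year: i = 0.04705, n = 6.
FV = 16,600 × (1 + 0.04705)^6 = 21,873.2146

CHF 21,873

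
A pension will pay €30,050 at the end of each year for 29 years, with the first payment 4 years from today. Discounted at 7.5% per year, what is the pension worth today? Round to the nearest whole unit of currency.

Value one period before first payment (t=3): 30050 × [1 − (1+0.075)^(−29)] / 0.075 = 30050 × 11.696165 = 351,469.7653
PV₀ = 351,469.7653 / (1+0.075)^3 = 351,469.7653 / 1.242297 = 282,919.3025

€282,919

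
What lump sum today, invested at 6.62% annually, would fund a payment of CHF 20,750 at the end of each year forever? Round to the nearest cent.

CHF 313,444.11

PV = C/r = 20750/0.0662 = 313,444.1088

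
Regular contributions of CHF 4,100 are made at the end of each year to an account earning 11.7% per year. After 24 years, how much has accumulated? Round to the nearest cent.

CHF 463,697.21

FV = PMT · [(1+i)^n − 1] / i = 4100 · 113.096880 = 463,697.2062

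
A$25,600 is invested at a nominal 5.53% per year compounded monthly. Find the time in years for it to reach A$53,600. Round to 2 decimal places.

13.39 years

Periodic rate i = 0.0553/12 = 0.00460833.
(1+i)^n = 53600/25600 = 2.09375, so n = ln 2.09375 / ln 1.00461 = 160.7215 months
= 160.7215/12 years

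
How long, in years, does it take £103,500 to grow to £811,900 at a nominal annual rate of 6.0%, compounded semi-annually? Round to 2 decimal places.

34.84 years

Periodic rate i = 0.06/2 = 0.03.
(1+i)^n = 811900/103500 = 7.84444, so n = ln 7.84444 / ln 1.03 = 69.6850 half-years
= 69.6850/2 years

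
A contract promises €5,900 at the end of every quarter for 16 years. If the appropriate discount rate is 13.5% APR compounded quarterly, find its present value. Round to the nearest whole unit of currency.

i = 0.135/4 = 0.03375 per quarter; n = 16·4 = 64.
PV = 5900 × [1 − (1+0.03375)^(−64)] / 0.03375 = 5900 × 26.088574 = 153,922.5852

€153,923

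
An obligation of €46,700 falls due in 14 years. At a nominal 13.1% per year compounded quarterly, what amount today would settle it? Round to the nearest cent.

i = 0.131/4 = 0.03275 per quarter; n = 14·4 = 56.
PV = 46,700 / (1 + 0.03275)^56 = 46,700 / 6.077590 = 7,683.9667

€7,683.97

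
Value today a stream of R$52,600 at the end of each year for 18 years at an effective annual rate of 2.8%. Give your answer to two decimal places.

PV = PMT · [1 − (1+i)^(−n)] / i = 52600 · 13.988980 = 735,820.3261

R$735,820.33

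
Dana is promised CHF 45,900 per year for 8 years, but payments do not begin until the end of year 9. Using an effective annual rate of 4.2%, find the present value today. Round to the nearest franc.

PV at t=8 (ordinary 8-year annuity): 45900 × a(8|0.042) = 45900 × 6.677489 = 306,496.7274
PV₀ = 306,496.7274 / (1+0.042)^8 = 306,496.7274 / 1.389766 = 220,538.3343

CHF 220,538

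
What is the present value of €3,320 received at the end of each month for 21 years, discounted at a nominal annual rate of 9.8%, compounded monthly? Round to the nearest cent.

i = 0.098/12 = 0.00816667 per month; n = 21·12 = 252.
Annuity factor a(252|0.00816667) = 106.679877; PV = 3320 × 106.679877 = 354,177.1925

€354,177.19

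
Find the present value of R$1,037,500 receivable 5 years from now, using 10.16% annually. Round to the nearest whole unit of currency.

Discount factor = (1+0.1016)^(−5) = 0.616425; PV = 1,037,500 × 0.616425 = 639,541.1141

R$639,541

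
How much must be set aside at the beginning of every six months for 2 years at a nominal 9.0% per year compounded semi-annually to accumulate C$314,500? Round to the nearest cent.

Periodic rate i = 0.09/2 = 0.045; n = 2 × 2 = 4 periods.
FV-annuity factor × (1+i) = 4.470710; PMT = 314500 / 4.470710 = 70,346.7725

C$70,346.77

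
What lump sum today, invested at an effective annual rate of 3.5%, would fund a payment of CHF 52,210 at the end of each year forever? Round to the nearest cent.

CHF 1,491,714.29

PV = PMT / i = 52210 / 0.035 = 1,491,714.2857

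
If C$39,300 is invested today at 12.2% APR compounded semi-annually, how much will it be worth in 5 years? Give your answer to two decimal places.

i = 0.122/2 = 0.061 per half-year; n = 5·2 = 10.
39,300 × (1+0.061)^10 = 39,300 × 1.807814 = 71,047.1055

C$71,047.11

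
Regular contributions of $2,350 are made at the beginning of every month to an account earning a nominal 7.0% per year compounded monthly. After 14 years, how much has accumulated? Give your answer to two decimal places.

i = 0.07/12 = 0.00583333 per month; n = 14·12 = 168.
FV = 2350 × [(1+0.00583333)^168 − 1] / 0.00583333 × (1+i) = 2350 × 285.693558 = 671,379.8606
(Beginning-of-period payments → annuity-due factor ×(1+i).)

$671,379.86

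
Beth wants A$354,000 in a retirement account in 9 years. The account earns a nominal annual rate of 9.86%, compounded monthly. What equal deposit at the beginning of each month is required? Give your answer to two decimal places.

A$2,031.66

With 12 periods per year: i = 0.00821667, n = 108.
FV-annuity factor × (1+i) = 174.241424; PMT = 354000 / 174.241424 = 2,031.6638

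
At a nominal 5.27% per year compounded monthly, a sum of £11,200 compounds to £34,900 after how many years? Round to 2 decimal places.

Periodic rate i = 0.0527/12 = 0.00439167.
n = ln(34900/11200) / ln(1+0.00439167) = ln(3.11607) / 0.004382 = 259.3701 months
= 259.3701/12 years

21.61 years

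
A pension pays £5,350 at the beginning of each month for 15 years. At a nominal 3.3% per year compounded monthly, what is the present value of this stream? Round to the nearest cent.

£760,842.69

i = 0.033/12 = 0.00275 per month; n = 15·12 = 180.
Annuity factor a(180|0.00275) × (1+i) = 142.213586; PV = 5350 × 142.213586 = 760,842.6873
(annuity-due: payments at period start, so ×(1+i).)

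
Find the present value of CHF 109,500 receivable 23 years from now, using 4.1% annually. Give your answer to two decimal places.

Discount factor = (1+0.041)^(−23) = 0.396856; PV = 109,500 × 0.396856 = 43,455.7591

CHF 43,455.76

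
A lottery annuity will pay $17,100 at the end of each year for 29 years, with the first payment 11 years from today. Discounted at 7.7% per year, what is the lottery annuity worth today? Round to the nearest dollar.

PV at t=10 (ordinary 29-year annuity): 17100 × a(29|0.077) = 17100 × 11.476050 = 196,240.4518
Discount back 10 years: 196,240.4518 × (1+0.077)^(−10) = 196,240.4518 × 0.476259 = 93,461.2321

$93,461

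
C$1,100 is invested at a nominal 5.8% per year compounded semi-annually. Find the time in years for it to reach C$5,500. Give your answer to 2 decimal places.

28.15 years

Periodic rate i = 0.058/2 = 0.029.
n = ln(5500/1100) / ln(1+0.029) = ln(5.00000) / 0.028587 = 56.2987 half-years
= 56.2987/2 years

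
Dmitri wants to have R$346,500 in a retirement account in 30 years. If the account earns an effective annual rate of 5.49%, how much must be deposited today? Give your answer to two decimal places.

Discount factor = (1+0.0549)^(−30) = 0.201215; PV = 346,500 × 0.201215 = 69,721.1383

R$69,721.14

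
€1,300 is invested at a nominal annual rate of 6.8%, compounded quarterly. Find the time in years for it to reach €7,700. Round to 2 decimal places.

26.38 years

Periodic rate i = 0.068/4 = 0.017.
(1+i)^n = 7700/1300 = 5.92308, so n = ln 5.92308 / ln 1.017 = 105.5255 quarters
= 105.5255/4 years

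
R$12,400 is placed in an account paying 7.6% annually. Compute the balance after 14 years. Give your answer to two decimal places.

R$34,577.49

12,400 × (1+0.076)^14 = 12,400 × 2.788507 = 34,577.4915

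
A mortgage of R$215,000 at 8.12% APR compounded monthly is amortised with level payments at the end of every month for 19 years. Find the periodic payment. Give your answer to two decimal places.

With 12 periods per year: i = 0.00676667, n = 228.
PMT = 215000 / ( [1 − (1+0.00676667)^(−228)] / 0.00676667 ) = 215000 / 116.025302 = 1,853.0441

R$1,853.04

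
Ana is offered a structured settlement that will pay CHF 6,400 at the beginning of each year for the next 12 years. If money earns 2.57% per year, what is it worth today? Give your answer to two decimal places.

CHF 67,052.38

PV = PMT · [1 − (1+i)^(−n)] / i × (1+i) = 6400 · 10.476934 = 67,052.3785
(annuity-due: payments at period start, so ×(1+i).)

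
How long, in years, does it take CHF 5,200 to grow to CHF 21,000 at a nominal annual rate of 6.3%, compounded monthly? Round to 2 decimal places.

22.21 years

Periodic rate i = 0.063/12 = 0.00525.
(1+i)^n = 21000/5200 = 4.03846, so n = ln 4.03846 / ln 1.00525 = 266.5761 months
= 266.5761/12 years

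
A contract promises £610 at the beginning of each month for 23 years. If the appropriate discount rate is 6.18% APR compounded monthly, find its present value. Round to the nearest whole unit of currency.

With 12 periods per year: i = 0.00515, n = 276.
PV = PMT · [1 − (1+i)^(−n)] / i × (1+i) = 610 · 147.892130 = 90,214.1994
Payments are at the start of each period, so multiply by (1+i).

£90,214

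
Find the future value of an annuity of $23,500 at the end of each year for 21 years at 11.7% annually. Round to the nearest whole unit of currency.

$1,850,301

FV = PMT · [(1+i)^n − 1] / i = 23500 · 78.736214 = 1,850,301.0356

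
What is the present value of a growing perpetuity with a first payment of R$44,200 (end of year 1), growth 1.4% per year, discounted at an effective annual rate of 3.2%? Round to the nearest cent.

R$2,455,555.56

PV = PMT / (i − g) = 44200 / (0.032 − 0.014) = 44200 / 0.018000 = 2,455,555.5556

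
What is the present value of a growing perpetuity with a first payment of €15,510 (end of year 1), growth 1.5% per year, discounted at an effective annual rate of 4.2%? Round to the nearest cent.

PV = PMT / (i − g) = 15510 / (0.042 − 0.015) = 15510 / 0.027000 = 574,444.4444

€574,444.44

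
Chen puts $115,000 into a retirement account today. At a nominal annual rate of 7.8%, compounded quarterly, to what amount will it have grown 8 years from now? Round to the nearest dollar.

Periodic rate i = 0.078/4 = 0.0195; n = 8 × 4 = 32 periods.
FV = 115,000 × (1 + 0.0195)^32 = 213,348.3085

$213,348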